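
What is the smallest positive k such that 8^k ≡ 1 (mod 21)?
Powers of 8 mod 21: 8^1≡8, 8^2≡1. Order = 2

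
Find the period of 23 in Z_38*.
Powers of 23 mod 38: 23^1≡23, 23^2≡35, 23^3≡7, 23^4≡9, 23^5≡17, 23^6≡11, 23^7≡25, 23^8≡5, 23^9≡1. Order = 9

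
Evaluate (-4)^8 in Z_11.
By repeated squaring mod 11: (-4)^{1}≡7, (-4)^{2}≡5, (-4)^{4}≡3, (-4)^{8}≡9. So (-4)^{8} ≡ 9 mod 11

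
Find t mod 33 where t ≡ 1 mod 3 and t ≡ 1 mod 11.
M = 3 × 11 = 33. M₁ = 11, y₁ ≡ 2 mod 3. M₂ = 3, y₂ ≡ 4 mod 11. t = 1×11×2 + 1×3×4 ≡ 1 mod 33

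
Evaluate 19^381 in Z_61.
Using Fermat: 19^{60} ≡ 1 mod 61. 381 ≡ 21 mod 60. So 19^{381} ≡ 19^{21} ≡ 3 mod 61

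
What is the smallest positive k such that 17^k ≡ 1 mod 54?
Powers of 17 mod 54: 17^1≡17, 17^2≡19, 17^3≡53, 17^4≡37, 17^5≡35, 17^6≡1. Order = 6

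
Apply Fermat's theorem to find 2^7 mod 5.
By Fermat: 2^{4} ≡ 1 mod 5. So 2^{7} = 2^{4} · 2^{3} ≡ 2^{3} ≡ 3 mod 5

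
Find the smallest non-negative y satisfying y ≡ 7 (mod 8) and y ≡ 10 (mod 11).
M = 8 × 11 = 88. M₁ = 11, y₁ ≡ 3 (mod 8). M₂ = 8, y₂ ≡ 7 (mod 11). y = 7×11×3 + 10×8×7 ≡ 87 (mod 88)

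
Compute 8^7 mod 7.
Using Fermat: 8^{6} ≡ 1 (mod 7). 7 ≡ 1 (mod 6). So 8^{7} ≡ 8^{1} ≡ 1 (mod 7)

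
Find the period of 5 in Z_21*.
Powers of 5 mod 21: 5^1≡5, 5^2≡4, 5^3≡20, 5^4≡16, 5^5≡17, 5^6≡1. Order = 6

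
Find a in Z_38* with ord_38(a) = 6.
27 has order 6 mod 38 since 27^{6} ≡ 1 mod 38 and no smaller power works.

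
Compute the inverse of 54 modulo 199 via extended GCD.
Extended GCD: 54(-70) + 199(19) = 1. So 54^(-1) ≡ -70 ≡ 129 mod 199. Verify: 54 × 129 = 6966 ≡ 1 mod 199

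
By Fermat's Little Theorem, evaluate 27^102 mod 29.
By Fermat: 27^{28} ≡ 1 (mod 29). 102 = 3×28 + 18. So 27^{102} ≡ 27^{18} ≡ 13 (mod 29)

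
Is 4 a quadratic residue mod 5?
By Euler's criterion: 4^{2} ≡ 1 mod 5. Since this equals 1, 4 is a QR.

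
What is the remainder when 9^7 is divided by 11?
By repeated squaring (mod 11): 9^{1}≡9, 9^{2}≡4, 9^{4}≡5. Then 9^{7} = 9^{4+2+1} ≡ 5 × 4 × 9 ≡ 4 (mod 11)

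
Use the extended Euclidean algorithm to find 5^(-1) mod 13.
Extended GCD: 5(-5) + 13(2) = 1. So 5^(-1) ≡ -5 ≡ 8 mod 13. Verify: 5 × 8 = 40 ≡ 1 mod 13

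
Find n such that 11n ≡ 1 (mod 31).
Since 31 is prime, by Fermat 11^(-1) ≡ 11^{29} ≡ 17 (mod 31). Verify: 11 × 17 = 187 ≡ 1 (mod 31)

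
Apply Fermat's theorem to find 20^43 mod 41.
By Fermat: 20^{40} ≡ 1 mod 41. So 20^{43} = 20^{40} · 20^{3} ≡ 20^{3} ≡ 5 mod 41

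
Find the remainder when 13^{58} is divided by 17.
By Fermat: 13^{16} ≡ 1 (mod 17). 58 = 3×16 + 10. So 13^{58} ≡ 13^{10} ≡ 16 (mod 17)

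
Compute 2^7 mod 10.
By repeated squaring mod 10: 2^{1}≡2, 2^{2}≡4, 2^{4}≡6. Then 2^{7} = 2^{4+2+1} ≡ 6 × 4 × 2 ≡ 8 mod 10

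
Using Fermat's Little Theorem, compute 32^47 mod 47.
By Fermat: 32^{46} ≡ 1 mod 47. So 32^{47} = 32^{46} · 32^{1} ≡ 32^{1} ≡ 32 mod 47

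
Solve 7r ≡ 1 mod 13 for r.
Since 13 is prime, by Fermat 7^(-1) ≡ 7^{11} ≡ 2 mod 13. Verify: 7 × 2 = 14 ≡ 1 mod 13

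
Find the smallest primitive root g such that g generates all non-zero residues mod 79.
g = 3. For each prime q|78: 3^{39}≡78, 3^{26}≡23, 3^{6}≡18, none ≡ 1, so ord_79(3) = 78 and 3 is a primitive root.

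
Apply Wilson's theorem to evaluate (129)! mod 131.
(130)! = (129)! × (130) ≡ -1 (mod 131). So (129)! ≡ -1 × (130)^(-1) ≡ (-1)×(-1) = 1 (mod 131)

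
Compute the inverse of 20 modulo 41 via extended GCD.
Extended GCD: 20(-2) + 41(1) = 1. So 20^(-1) ≡ -2 ≡ 39 (mod 41). Verify: 20 × 39 = 780 ≡ 1 (mod 41)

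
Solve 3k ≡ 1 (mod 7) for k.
Since 7 is prime, by Fermat 3^(-1) ≡ 3^{5} ≡ 5 (mod 7). Verify: 3 × 5 = 15 ≡ 1 (mod 7)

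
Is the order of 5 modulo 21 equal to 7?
Powers of 5 mod 21: 5^1≡5, 5^2≡4, 5^3≡20, 5^4≡16, 5^5≡17, 5^6≡1. Already 5^6≡1, so the order is 6 < 7. No, the actual order is 6.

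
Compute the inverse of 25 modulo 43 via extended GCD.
Extended GCD: 25(-12) + 43(7) = 1. So 25^(-1) ≡ -12 ≡ 31 (mod 43). Verify: 25 × 31 = 775 ≡ 1 (mod 43)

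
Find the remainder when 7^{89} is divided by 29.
By Fermat: 7^{28} ≡ 1 (mod 29). 89 = 3×28 + 5. So 7^{89} ≡ 7^{5} ≡ 16 (mod 29)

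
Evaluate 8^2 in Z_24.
8^{2} = 64 ≡ 16 (mod 24)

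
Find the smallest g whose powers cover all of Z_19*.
g = 2. For each prime q|18: 2^{9}≡18, 2^{6}≡7, none ≡ 1, so ord_19(2) = 18 and 2 is a primitive root.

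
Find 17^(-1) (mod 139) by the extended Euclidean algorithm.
Extended GCD: 17(-49) + 139(6) = 1. So 17^(-1) ≡ -49 ≡ 90 (mod 139). Verify: 17 × 90 = 1530 ≡ 1 (mod 139)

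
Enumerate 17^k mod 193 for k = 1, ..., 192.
17^1, 17^2, ..., 17^{192} mod 193: [17, 96, 88, 145, 149, 24, 22, 181, 182, 6, 102, 190, 142, 98, 122, 144, 132, 121, 127, 36, 33, 175, 80, 9, 153, 92, 20, 147, 183, 23, 5, 85, 94, 54, 146, 166, 120, 110, 133, 138, 30, 124, 178, 131, 104, 31, 141, 81, 26, 56, 180, 165, 103, 14, 45, 186, 74, 100, 156, 143, 115, 25, 39, 84, 77, 151, 58, 21, 164, 86, 111, 150, 41, 118, 76, 134, 155, 126, 19, 130, 87, 128, 53, 129, 70, 32, 158, 177, 114, 8, 136, 189, 125, 2, 34, 192, 176, 97, 105, 48, 44, 169, 171, 12, 11, 187, 91, 3, 51, 95, 71, 49, 61, 72, 66, 157, 160, 18, 113, 184, 40, 101, 173, 46, 10, 170, 188, 108, 99, 139, 47, 27, 73, 83, 60, 55, 163, 69, 15, 62, 89, 162, 52, 112, 167, 137, 13, 28, 90, 179, 148, 7, 119, 93, 37, 50, 78, 168, 154, 109, 116, 42, 135, 172, 29, 107, 82, 43, 152, 75, 117, 59, 38, 67, 174, 63, 106, 65, 140, 64, 123, 161, 35, 16, 79, 185, 57, 4, 68, 191, 159, 1]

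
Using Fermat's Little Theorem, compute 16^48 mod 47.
By Fermat: 16^{46} ≡ 1 (mod 47). So 16^{48} = 16^{46} · 16^{2} ≡ 16^{2} ≡ 21 (mod 47)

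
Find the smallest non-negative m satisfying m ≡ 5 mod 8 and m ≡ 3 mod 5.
M = 8 × 5 = 40. M₁ = 5, y₁ ≡ 5 mod 8. M₂ = 8, y₂ ≡ 2 mod 5. m = 5×5×5 + 3×8×2 ≡ 13 mod 40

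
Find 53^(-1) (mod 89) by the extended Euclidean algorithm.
Extended GCD: 53(42) + 89(-25) = 1. So 53^(-1) ≡ 42 (mod 89). Verify: 53 × 42 = 2226 ≡ 1 (mod 89)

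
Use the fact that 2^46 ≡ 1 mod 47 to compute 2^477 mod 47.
By Fermat: 2^{46} ≡ 1 mod 47. 477 ≡ 17 mod 46. So 2^{477} ≡ 2^{17} ≡ 36 mod 47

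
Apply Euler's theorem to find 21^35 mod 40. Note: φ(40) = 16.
By Euler: 21^{16} ≡ 1 mod 40 since gcd(21, 40) = 1. 35 = 2×16 + 3. So 21^{35} ≡ 21^{3} ≡ 21 mod 40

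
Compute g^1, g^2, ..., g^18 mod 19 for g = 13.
13^1, 13^2, ..., 13^{18} mod 19: [13, 17, 12, 4, 14, 11, 10, 16, 18, 6, 2, 7, 15, 5, 8, 9, 3, 1]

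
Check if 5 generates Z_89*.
5^{44} ≡ 1 (mod 89) and 44 < 88, so ord_89(5) = 44 ≠ 88 and 5 is not a primitive root.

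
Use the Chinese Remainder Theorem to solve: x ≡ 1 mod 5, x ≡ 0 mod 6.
M = 5 × 6 = 30. M₁ = 6, y₁ ≡ 1 mod 5. M₂ = 5, y₂ ≡ 5 mod 6. x = 1×6×1 + 0×5×5 ≡ 6 mod 30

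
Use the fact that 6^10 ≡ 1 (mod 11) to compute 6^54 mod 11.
By Fermat: 6^{10} ≡ 1 (mod 11). 54 = 5×10 + 4. So 6^{54} ≡ 6^{4} ≡ 9 (mod 11)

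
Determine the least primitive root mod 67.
g = 2. For each prime q|66: 2^{33}≡66, 2^{22}≡37, 2^{6}≡64, none ≡ 1, so ord_67(2) = 66 and 2 is a primitive root.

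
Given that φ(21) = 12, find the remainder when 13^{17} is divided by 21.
By Euler: 13^{12} ≡ 1 (mod 21) since gcd(13, 21) = 1. 17 = 1×12 + 5. So 13^{17} ≡ 13^{5} ≡ 13 (mod 21)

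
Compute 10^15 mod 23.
By repeated squaring mod 23: 10^{1}≡10, 10^{2}≡8, 10^{4}≡18, 10^{8}≡2. Then 10^{15} = 10^{8+4+2+1} ≡ 2 × 18 × 8 × 10 ≡ 5 mod 23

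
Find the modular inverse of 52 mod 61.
Since 61 is prime, by Fermat 52^(-1) ≡ 52^{59} ≡ 27 (mod 61). Verify: 52 × 27 = 1404 ≡ 1 (mod 61)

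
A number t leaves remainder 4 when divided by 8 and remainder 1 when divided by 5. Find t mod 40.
M = 8 × 5 = 40. M₁ = 5, y₁ ≡ 5 mod 8. M₂ = 8, y₂ ≡ 2 mod 5. t = 4×5×5 + 1×8×2 ≡ 36 mod 40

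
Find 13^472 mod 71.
Using Fermat: 13^{70} ≡ 1 mod 71. 472 ≡ 52 mod 70. So 13^{472} ≡ 13^{52} ≡ 29 mod 71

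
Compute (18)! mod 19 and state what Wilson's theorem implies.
(18)! mod 19 = 18. Since this equals -1 mod 19, Wilson confirms 19 is prime.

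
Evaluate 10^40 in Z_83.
By repeated squaring (mod 83): 10^{1}≡10, 10^{2}≡17, 10^{4}≡40, 10^{8}≡23, 10^{16}≡31, 10^{32}≡48. Then 10^{40} = 10^{32+8} ≡ 48 × 23 ≡ 25 (mod 83)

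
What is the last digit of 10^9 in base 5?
By repeated squaring mod 5: 10^{1}≡0, 10^{2}≡0, 10^{4}≡0, 10^{8}≡0. Then 10^{9} = 10^{8+1} ≡ 0 × 0 ≡ 0 mod 5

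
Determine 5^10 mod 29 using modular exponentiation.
By repeated squaring (mod 29): 5^{1}≡5, 5^{2}≡25, 5^{4}≡16, 5^{8}≡24. Then 5^{10} = 5^{8+2} ≡ 24 × 25 ≡ 20 (mod 29)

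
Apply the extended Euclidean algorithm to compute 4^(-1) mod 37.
Extended GCD: 4(-9) + 37(1) = 1. So 4^(-1) ≡ -9 ≡ 28 mod 37. Verify: 4 × 28 = 112 ≡ 1 mod 37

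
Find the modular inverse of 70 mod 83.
Since 83 is prime, by Fermat 70^(-1) ≡ 70^{81} ≡ 51 mod 83. Verify: 70 × 51 = 3570 ≡ 1 mod 83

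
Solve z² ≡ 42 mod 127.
The square roots of 42 mod 127 are 13 and 114. Verify: 13² = 169 ≡ 42 mod 127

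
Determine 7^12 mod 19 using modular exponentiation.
By repeated squaring mod 19: 7^{1}≡7, 7^{2}≡11, 7^{4}≡7, 7^{8}≡11. Then 7^{12} = 7^{8+4} ≡ 11 × 7 ≡ 1 mod 19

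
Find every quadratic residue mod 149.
QRs mod 149: {1, 4, 5, 6, 7, 9, 16, 17, 19, 20, 22, 24, 25, 26, 28, 29, 30, 31, 33, 35, 36, 37, 39, 42, 45, 46, 47, 49, 53, 54, 61, 63, 64, 67, 68, 69, 73, 76, 80, 81, 82, 85, 86, 88, 95, 96, 100, 102, 103, 104, 107, 110, 112, 113, 114, 116, 118, 119, 120, 121, 123, 124, 125, 127, 129, 130, 132, 133, 140, 142, 143, 144, 145, 148}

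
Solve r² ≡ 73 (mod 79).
The square roots of 73 mod 79 are 51 and 28. Verify: 51² = 2601 ≡ 73 (mod 79)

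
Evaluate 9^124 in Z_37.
Using Fermat: 9^{36} ≡ 1 (mod 37). 124 ≡ 16 (mod 36). So 9^{124} ≡ 9^{16} ≡ 16 (mod 37)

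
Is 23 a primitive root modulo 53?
23^{4} ≡ 1 mod 53 and 4 < 52, so ord_53(23) = 4 ≠ 52 and 23 is not a primitive root.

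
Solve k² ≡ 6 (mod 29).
The square roots of 6 mod 29 are 8 and 21. Verify: 8² = 64 ≡ 6 (mod 29)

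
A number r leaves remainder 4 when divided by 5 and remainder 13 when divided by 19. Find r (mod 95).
M = 5 × 19 = 95. M₁ = 19, y₁ ≡ 4 (mod 5). M₂ = 5, y₂ ≡ 4 (mod 19). r = 4×19×4 + 13×5×4 ≡ 89 (mod 95)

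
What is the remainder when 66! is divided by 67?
By Wilson's theorem, (66)! ≡ -1 ≡ 66 (mod 67)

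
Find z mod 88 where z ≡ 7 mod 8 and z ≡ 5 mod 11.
M = 8 × 11 = 88. M₁ = 11, y₁ ≡ 3 mod 8. M₂ = 8, y₂ ≡ 7 mod 11. z = 7×11×3 + 5×8×7 ≡ 71 mod 88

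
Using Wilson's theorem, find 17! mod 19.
(18)! = (17)! × (18) ≡ -1 mod 19. So (17)! ≡ -1 × (18)^(-1) ≡ (-1)×(-1) = 1 mod 19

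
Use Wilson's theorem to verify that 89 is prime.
(88)! mod 89 = 88. Since this equals -1 (mod 89), Wilson confirms 89 is prime.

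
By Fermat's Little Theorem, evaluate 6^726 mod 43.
By Fermat: 6^{42} ≡ 1 mod 43. 726 ≡ 12 mod 42. So 6^{726} ≡ 6^{12} ≡ 1 mod 43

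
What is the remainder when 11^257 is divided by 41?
Using Fermat: 11^{40} ≡ 1 mod 41. 257 ≡ 17 mod 40. So 11^{257} ≡ 11^{17} ≡ 28 mod 41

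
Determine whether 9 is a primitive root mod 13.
9^{3} ≡ 1 (mod 13) and 3 < 12, so ord_13(9) = 3 ≠ 12 and 9 is not a primitive root.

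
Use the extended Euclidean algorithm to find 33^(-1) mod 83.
Extended GCD: 33(-5) + 83(2) = 1. So 33^(-1) ≡ -5 ≡ 78 mod 83. Verify: 33 × 78 = 2574 ≡ 1 mod 83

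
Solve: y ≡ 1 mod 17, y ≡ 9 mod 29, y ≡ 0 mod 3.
M = 17 × 29 × 3 = 1479. M₁ = 87, y₁ ≡ 9 mod 17. M₂ = 51, y₂ ≡ 4 mod 29. M₃ = 493, y₃ ≡ 1 mod 3. y = 1×87×9 + 9×51×4 + 0×493×1 ≡ 1140 mod 1479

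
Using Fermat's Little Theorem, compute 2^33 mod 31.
By Fermat: 2^{30} ≡ 1 (mod 31). So 2^{33} = 2^{30} · 2^{3} ≡ 2^{3} ≡ 8 (mod 31)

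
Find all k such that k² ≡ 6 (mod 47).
The square roots of 6 mod 47 are 37 and 10. Verify: 37² = 1369 ≡ 6 (mod 47)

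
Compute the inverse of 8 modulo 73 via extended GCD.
Extended GCD: 8(-9) + 73(1) = 1. So 8^(-1) ≡ -9 ≡ 64 (mod 73). Verify: 8 × 64 = 512 ≡ 1 (mod 73)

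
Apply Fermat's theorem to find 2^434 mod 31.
By Fermat: 2^{30} ≡ 1 mod 31. 434 ≡ 14 mod 30. So 2^{434} ≡ 2^{14} ≡ 16 mod 31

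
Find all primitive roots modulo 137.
There are φ(136) = 64 primitive roots mod 137: {3, 5, 6, 12, 13, 20, 21, 23, 24, 26, 27, 29, 31, 33, 35, 40, 42, 43, 45, 46, 47, 48, 51, 52, 53, 54, 55, 57, 58, 62, 66, 67, 70, 71, 75, 79, 80, 82, 83, 84, 85, 86, 89, 90, 91, 92, 94, 95, 97, 102, 104, 106, 108, 110, 111, 113, 114, 116, 117, 124, 125, 131, 132, 134}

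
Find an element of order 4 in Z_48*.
5 has order 4 mod 48 since 5^{4} ≡ 1 mod 48 and no smaller power works.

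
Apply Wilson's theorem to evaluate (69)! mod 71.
(70)! = (69)! × (70) ≡ -1 (mod 71). So (69)! ≡ -1 × (70)^(-1) ≡ (-1)×(-1) = 1 (mod 71)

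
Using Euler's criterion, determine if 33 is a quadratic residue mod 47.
By Euler's criterion: 33^{23} ≡ 46 (mod 47). Since this equals -1 (≡ 46), 33 is not a QR.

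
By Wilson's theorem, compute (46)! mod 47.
By Wilson's theorem, (46)! ≡ -1 ≡ 46 mod 47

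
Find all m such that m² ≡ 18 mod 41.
The square roots of 18 mod 41 are 10 and 31. Verify: 10² = 100 ≡ 18 mod 41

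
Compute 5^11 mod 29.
By repeated squaring (mod 29): 5^{1}≡5, 5^{2}≡25, 5^{4}≡16, 5^{8}≡24. Then 5^{11} = 5^{8+2+1} ≡ 24 × 25 × 5 ≡ 13 (mod 29)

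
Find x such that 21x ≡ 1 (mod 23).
Since 23 is prime, by Fermat 21^(-1) ≡ 21^{21} ≡ 11 (mod 23). Verify: 21 × 11 = 231 ≡ 1 (mod 23)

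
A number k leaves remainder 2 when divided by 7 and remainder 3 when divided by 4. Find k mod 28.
M = 7 × 4 = 28. M₁ = 4, y₁ ≡ 2 mod 7. M₂ = 7, y₂ ≡ 3 mod 4. k = 2×4×2 + 3×7×3 ≡ 23 mod 28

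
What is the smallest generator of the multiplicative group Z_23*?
g = 5. Powers: [5, 2, 10, 4, 20, 8, ...] generates all 22 non-zero residues.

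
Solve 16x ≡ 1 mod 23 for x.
Since 23 is prime, by Fermat 16^(-1) ≡ 16^{21} ≡ 13 mod 23. Verify: 16 × 13 = 208 ≡ 1 mod 23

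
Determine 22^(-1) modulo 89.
Since 89 is prime, by Fermat 22^(-1) ≡ 22^{87} ≡ 85 (mod 89). Verify: 22 × 85 = 1870 ≡ 1 (mod 89)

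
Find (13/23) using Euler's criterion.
(13/23) = 13^{11} mod 23 = 1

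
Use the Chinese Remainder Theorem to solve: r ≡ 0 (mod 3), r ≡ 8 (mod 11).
M = 3 × 11 = 33. M₁ = 11, y₁ ≡ 2 (mod 3). M₂ = 3, y₂ ≡ 4 (mod 11). r = 0×11×2 + 8×3×4 ≡ 30 (mod 33)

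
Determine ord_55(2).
Powers of 2 mod 55: 2^1≡2, 2^2≡4, 2^3≡8, 2^4≡16, 2^5≡32, 2^6≡9, 2^7≡18, 2^8≡36, 2^9≡17, 2^10≡34, 2^11≡13, 2^12≡26, 2^13≡52, 2^14≡49, 2^15≡43, 2^16≡31, 2^17≡7, 2^18≡14, 2^19≡28, 2^20≡1. ord_55(2) = 20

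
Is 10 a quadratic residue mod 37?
By Euler's criterion: 10^{18} ≡ 1 mod 37. Since this equals 1, 10 is a QR.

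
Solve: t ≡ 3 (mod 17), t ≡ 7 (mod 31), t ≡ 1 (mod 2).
M = 17 × 31 × 2 = 1054. M₁ = 62, y₁ ≡ 14 (mod 17). M₂ = 34, y₂ ≡ 21 (mod 31). M₃ = 527, y₃ ≡ 1 (mod 2). t = 3×62×14 + 7×34×21 + 1×527×1 ≡ 751 (mod 1054)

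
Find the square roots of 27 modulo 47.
The square roots of 27 mod 47 are 36 and 11. Verify: 36² = 1296 ≡ 27 mod 47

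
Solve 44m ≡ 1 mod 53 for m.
Since 53 is prime, by Fermat 44^(-1) ≡ 44^{51} ≡ 47 mod 53. Verify: 44 × 47 = 2068 ≡ 1 mod 53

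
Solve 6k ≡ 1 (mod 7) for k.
Since 7 is prime, by Fermat 6^(-1) ≡ 6^{5} ≡ 6 (mod 7). Verify: 6 × 6 = 36 ≡ 1 (mod 7)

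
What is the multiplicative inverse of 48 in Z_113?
Since 113 is prime, by Fermat 48^(-1) ≡ 48^{111} ≡ 73 (mod 113). Verify: 48 × 73 = 3504 ≡ 1 (mod 113)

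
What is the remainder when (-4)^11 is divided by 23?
By repeated squaring (mod 23): (-4)^{1}≡19, (-4)^{2}≡16, (-4)^{4}≡3, (-4)^{8}≡9. Then (-4)^{11} = (-4)^{8+2+1} ≡ 9 × 16 × 19 ≡ 22 (mod 23)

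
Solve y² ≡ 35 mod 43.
The square roots of 35 mod 43 are 11 and 32. Verify: 11² = 121 ≡ 35 mod 43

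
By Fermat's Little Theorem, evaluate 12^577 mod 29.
By Fermat: 12^{28} ≡ 1 (mod 29). 577 ≡ 17 (mod 28). So 12^{577} ≡ 12^{17} ≡ 12 (mod 29)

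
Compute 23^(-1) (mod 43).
Since 43 is prime, by Fermat 23^(-1) ≡ 23^{41} ≡ 15 (mod 43). Verify: 23 × 15 = 345 ≡ 1 (mod 43)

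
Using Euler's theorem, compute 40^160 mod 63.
By Euler: 40^{36} ≡ 1 mod 63 since gcd(40, 63) = 1. 160 = 4×36 + 16. So 40^{160} ≡ 40^{16} ≡ 58 mod 63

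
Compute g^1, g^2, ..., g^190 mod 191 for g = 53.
53^1, 53^2, ..., 53^{190} mod 191: [53, 135, 88, 80, 38, 104, 164, 97, 175, 107, 132, 120, 57, 156, 55, 50, 167, 65, 7, 180, 181, 43, 178, 75, 155, 2, 106, 79, 176, 160, 76, 17, 137, 3, 159, 23, 73, 49, 114, 121, 110, 100, 143, 130, 14, 169, 171, 86, 165, 150, 119, 4, 21, 158, 161, 129, 152, 34, 83, 6, 127, 46, 146, 98, 37, 51, 29, 9, 95, 69, 28, 147, 151, 172, 139, 109, 47, 8, 42, 125, 131, 67, 113, 68, 166, 12, 63, 92, 101, 5, 74, 102, 58, 18, 190, 138, 56, 103, 111, 153, 87, 27, 94, 16, 84, 59, 71, 134, 35, 136, 141, 24, 126, 184, 11, 10, 148, 13, 116, 36, 189, 85, 112, 15, 31, 115, 174, 54, 188, 32, 168, 118, 142, 77, 70, 81, 91, 48, 61, 177, 22, 20, 105, 26, 41, 72, 187, 170, 33, 30, 62, 39, 157, 108, 185, 64, 145, 45, 93, 154, 140, 162, 182, 96, 122, 163, 44, 40, 19, 52, 82, 144, 183, 149, 66, 60, 124, 78, 123, 25, 179, 128, 99, 90, 186, 117, 89, 133, 173, 1]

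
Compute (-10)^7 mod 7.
Using Fermat: (-10)^{6} ≡ 1 mod 7. 7 ≡ 1 mod 6. So (-10)^{7} ≡ (-10)^{1} ≡ 4 mod 7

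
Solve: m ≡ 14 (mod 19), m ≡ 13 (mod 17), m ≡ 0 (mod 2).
M = 19 × 17 × 2 = 646. M₁ = 34, y₁ ≡ 14 (mod 19). M₂ = 38, y₂ ≡ 13 (mod 17). M₃ = 323, y₃ ≡ 1 (mod 2). m = 14×34×14 + 13×38×13 + 0×323×1 ≡ 166 (mod 646)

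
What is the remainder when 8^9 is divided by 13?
By repeated squaring mod 13: 8^{1}≡8, 8^{2}≡12, 8^{4}≡1, 8^{8}≡1. Then 8^{9} = 8^{8+1} ≡ 1 × 8 ≡ 8 mod 13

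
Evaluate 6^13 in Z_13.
Using Fermat: 6^{12} ≡ 1 (mod 13). 13 ≡ 1 (mod 12). So 6^{13} ≡ 6^{1} ≡ 6 (mod 13)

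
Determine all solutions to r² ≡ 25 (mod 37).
The square roots of 25 mod 37 are 5 and 32. Verify: 5² = 25 ≡ 25 (mod 37)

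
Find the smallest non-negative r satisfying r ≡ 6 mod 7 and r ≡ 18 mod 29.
M = 7 × 29 = 203. M₁ = 29, y₁ ≡ 1 mod 7. M₂ = 7, y₂ ≡ 25 mod 29. r = 6×29×1 + 18×7×25 ≡ 76 mod 203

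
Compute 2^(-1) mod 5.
Since 5 is prime, by Fermat 2^(-1) ≡ 2^{3} ≡ 3 mod 5. Verify: 2 × 3 = 6 ≡ 1 mod 5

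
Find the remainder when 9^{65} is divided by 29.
By Fermat: 9^{28} ≡ 1 (mod 29). 65 = 2×28 + 9. So 9^{65} ≡ 9^{9} ≡ 6 (mod 29)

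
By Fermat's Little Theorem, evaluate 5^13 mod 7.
By Fermat: 5^{6} ≡ 1 mod 7. 13 = 2×6 + 1. So 5^{13} ≡ 5^{1} ≡ 5 mod 7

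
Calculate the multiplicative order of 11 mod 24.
Powers of 11 mod 24: 11^1≡11, 11^2≡1. Order = 2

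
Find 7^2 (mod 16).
7^{2} = 49 ≡ 1 (mod 16)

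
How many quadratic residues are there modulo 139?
The squaring map on Z_139* is 2-to-1, so there are (138)/2 = 69 QRs.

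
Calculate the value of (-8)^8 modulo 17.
By repeated squaring (mod 17): (-8)^{1}≡9, (-8)^{2}≡13, (-8)^{4}≡16, (-8)^{8}≡1. So (-8)^{8} ≡ 1 (mod 17)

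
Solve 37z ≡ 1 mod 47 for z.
Since 47 is prime, by Fermat 37^(-1) ≡ 37^{45} ≡ 14 mod 47. Verify: 37 × 14 = 518 ≡ 1 mod 47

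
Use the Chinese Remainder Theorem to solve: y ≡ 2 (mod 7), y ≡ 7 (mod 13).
M = 7 × 13 = 91. M₁ = 13, y₁ ≡ 6 (mod 7). M₂ = 7, y₂ ≡ 2 (mod 13). y = 2×13×6 + 7×7×2 ≡ 72 (mod 91)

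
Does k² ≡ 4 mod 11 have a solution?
By Euler's criterion: 4^{5} ≡ 1 mod 11. Since this equals 1, 4 is a QR.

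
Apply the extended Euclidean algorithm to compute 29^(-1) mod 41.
Extended GCD: 29(17) + 41(-12) = 1. So 29^(-1) ≡ 17 (mod 41). Verify: 29 × 17 = 493 ≡ 1 (mod 41)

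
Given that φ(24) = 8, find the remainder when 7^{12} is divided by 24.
By Euler: 7^{8} ≡ 1 mod 24 since gcd(7, 24) = 1. 12 = 1×8 + 4. So 7^{12} ≡ 7^{4} ≡ 1 mod 24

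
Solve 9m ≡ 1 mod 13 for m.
Since 13 is prime, by Fermat 9^(-1) ≡ 9^{11} ≡ 3 mod 13. Verify: 9 × 3 = 27 ≡ 1 mod 13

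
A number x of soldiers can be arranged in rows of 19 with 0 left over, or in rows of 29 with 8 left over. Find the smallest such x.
M = 19 × 29 = 551. M₁ = 29, y₁ ≡ 2 (mod 19). M₂ = 19, y₂ ≡ 26 (mod 29). x = 0×29×2 + 8×19×26 ≡ 95 (mod 551)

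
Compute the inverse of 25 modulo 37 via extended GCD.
Extended GCD: 25(3) + 37(-2) = 1. So 25^(-1) ≡ 3 mod 37. Verify: 25 × 3 = 75 ≡ 1 mod 37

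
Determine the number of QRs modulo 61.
Exactly half the non-zero residues mod a prime are QRs: (61-1)/2 = 30.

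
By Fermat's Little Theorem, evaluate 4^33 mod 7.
By Fermat: 4^{6} ≡ 1 mod 7. 33 = 5×6 + 3. So 4^{33} ≡ 4^{3} ≡ 1 mod 7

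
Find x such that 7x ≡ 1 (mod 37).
Since 37 is prime, by Fermat 7^(-1) ≡ 7^{35} ≡ 16 (mod 37). Verify: 7 × 16 = 112 ≡ 1 (mod 37)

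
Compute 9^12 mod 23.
By repeated squaring mod 23: 9^{1}≡9, 9^{2}≡12, 9^{4}≡6, 9^{8}≡13. Then 9^{12} = 9^{8+4} ≡ 13 × 6 ≡ 9 mod 23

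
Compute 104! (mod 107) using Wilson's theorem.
(106)! = (104)! × (105) × (106) ≡ -1 (mod 107). So (104)! ≡ -1 × [(106)(105)]^(-1) ≡ 53 (mod 107)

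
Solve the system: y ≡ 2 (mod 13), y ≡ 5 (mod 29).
M = 13 × 29 = 377. M₁ = 29, y₁ ≡ 9 (mod 13). M₂ = 13, y₂ ≡ 9 (mod 29). y = 2×29×9 + 5×13×9 ≡ 353 (mod 377)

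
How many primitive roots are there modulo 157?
There are φ(157-1) = φ(156) = 48 primitive roots modulo 157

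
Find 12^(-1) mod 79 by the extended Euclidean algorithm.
Extended GCD: 12(33) + 79(-5) = 1. So 12^(-1) ≡ 33 mod 79. Verify: 12 × 33 = 396 ≡ 1 mod 79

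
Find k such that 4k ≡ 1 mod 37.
Since 37 is prime, by Fermat 4^(-1) ≡ 4^{35} ≡ 28 mod 37. Verify: 4 × 28 = 112 ≡ 1 mod 37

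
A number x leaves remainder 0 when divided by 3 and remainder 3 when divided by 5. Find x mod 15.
M = 3 × 5 = 15. M₁ = 5, y₁ ≡ 2 mod 3. M₂ = 3, y₂ ≡ 2 mod 5. x = 0×5×2 + 3×3×2 ≡ 3 mod 15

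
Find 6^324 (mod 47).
Using Fermat: 6^{46} ≡ 1 (mod 47). 324 ≡ 2 (mod 46). So 6^{324} ≡ 6^{2} ≡ 36 (mod 47)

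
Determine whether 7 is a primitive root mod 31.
7^{15} ≡ 1 (mod 31) and 15 < 30, so ord_31(7) = 15 ≠ 30 and 7 is not a primitive root.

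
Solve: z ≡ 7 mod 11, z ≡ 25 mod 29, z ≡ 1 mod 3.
M = 11 × 29 × 3 = 957. M₁ = 87, y₁ ≡ 10 mod 11. M₂ = 33, y₂ ≡ 22 mod 29. M₃ = 319, y₃ ≡ 1 mod 3. z = 7×87×10 + 25×33×22 + 1×319×1 ≡ 634 mod 957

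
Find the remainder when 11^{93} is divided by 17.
By Fermat: 11^{16} ≡ 1 (mod 17). 93 = 5×16 + 13. So 11^{93} ≡ 11^{13} ≡ 7 (mod 17)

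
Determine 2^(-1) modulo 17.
Since 17 is prime, by Fermat 2^(-1) ≡ 2^{15} ≡ 9 mod 17. Verify: 2 × 9 = 18 ≡ 1 mod 17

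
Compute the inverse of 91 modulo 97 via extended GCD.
Extended GCD: 91(16) + 97(-15) = 1. So 91^(-1) ≡ 16 mod 97. Verify: 91 × 16 = 1456 ≡ 1 mod 97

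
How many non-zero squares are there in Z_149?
The squaring map on Z_149* is 2-to-1, so there are (148)/2 = 74 QRs.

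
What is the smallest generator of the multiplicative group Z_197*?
g = 2. Powers: [2, 4, 8, 16, 32, 64, 128, 59, 118, 39, ...] generates all 196 non-zero residues.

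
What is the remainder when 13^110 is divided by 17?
Using Fermat: 13^{16} ≡ 1 (mod 17). 110 ≡ 14 (mod 16). So 13^{110} ≡ 13^{14} ≡ 16 (mod 17)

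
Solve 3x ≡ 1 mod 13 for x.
Since 13 is prime, by Fermat 3^(-1) ≡ 3^{11} ≡ 9 mod 13. Verify: 3 × 9 = 27 ≡ 1 mod 13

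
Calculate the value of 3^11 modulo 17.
By repeated squaring (mod 17): 3^{1}≡3, 3^{2}≡9, 3^{4}≡13, 3^{8}≡16. Then 3^{11} = 3^{8+2+1} ≡ 16 × 9 × 3 ≡ 7 (mod 17)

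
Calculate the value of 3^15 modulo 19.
By repeated squaring (mod 19): 3^{1}≡3, 3^{2}≡9, 3^{4}≡5, 3^{8}≡6. Then 3^{15} = 3^{8+4+2+1} ≡ 6 × 5 × 9 × 3 ≡ 12 (mod 19)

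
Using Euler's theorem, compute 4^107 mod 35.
By Euler: 4^{24} ≡ 1 (mod 35) since gcd(4, 35) = 1. 107 = 4×24 + 11. So 4^{107} ≡ 4^{11} ≡ 9 (mod 35)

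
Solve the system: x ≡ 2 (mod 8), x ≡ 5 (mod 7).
M = 8 × 7 = 56. M₁ = 7, y₁ ≡ 7 (mod 8). M₂ = 8, y₂ ≡ 1 (mod 7). x = 2×7×7 + 5×8×1 ≡ 26 (mod 56)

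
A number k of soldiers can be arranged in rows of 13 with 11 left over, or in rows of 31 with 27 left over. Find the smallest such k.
M = 13 × 31 = 403. M₁ = 31, y₁ ≡ 8 mod 13. M₂ = 13, y₂ ≡ 12 mod 31. k = 11×31×8 + 27×13×12 ≡ 89 mod 403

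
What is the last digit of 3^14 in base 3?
By repeated squaring (mod 3): 3^{1}≡0, 3^{2}≡0, 3^{4}≡0, 3^{8}≡0. Then 3^{14} = 3^{8+4+2} ≡ 0 × 0 × 0 ≡ 0 (mod 3)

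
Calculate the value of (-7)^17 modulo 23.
By repeated squaring (mod 23): (-7)^{1}≡16, (-7)^{2}≡3, (-7)^{4}≡9, (-7)^{8}≡12, (-7)^{16}≡6. Then (-7)^{17} = (-7)^{16+1} ≡ 6 × 16 ≡ 4 (mod 23)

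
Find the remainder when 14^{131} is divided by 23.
By Fermat: 14^{22} ≡ 1 (mod 23). 131 = 5×22 + 21. So 14^{131} ≡ 14^{21} ≡ 5 (mod 23)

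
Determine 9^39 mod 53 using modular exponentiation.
By repeated squaring mod 53: 9^{1}≡9, 9^{2}≡28, 9^{4}≡42, 9^{8}≡15, 9^{16}≡13, 9^{32}≡10. Then 9^{39} = 9^{32+4+2+1} ≡ 10 × 42 × 28 × 9 ≡ 52 mod 53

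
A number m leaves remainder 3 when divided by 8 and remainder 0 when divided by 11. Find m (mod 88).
M = 8 × 11 = 88. M₁ = 11, y₁ ≡ 3 (mod 8). M₂ = 8, y₂ ≡ 7 (mod 11). m = 3×11×3 + 0×8×7 ≡ 11 (mod 88)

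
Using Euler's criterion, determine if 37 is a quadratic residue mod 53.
By Euler's criterion: 37^{26} ≡ 1 (mod 53). Since this equals 1, 37 is a QR.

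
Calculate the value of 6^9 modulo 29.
By repeated squaring mod 29: 6^{1}≡6, 6^{2}≡7, 6^{4}≡20, 6^{8}≡23. Then 6^{9} = 6^{8+1} ≡ 23 × 6 ≡ 22 mod 29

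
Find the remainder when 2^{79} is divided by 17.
By Fermat: 2^{16} ≡ 1 (mod 17). 79 = 4×16 + 15. So 2^{79} ≡ 2^{15} ≡ 9 (mod 17)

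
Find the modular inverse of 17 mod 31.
Since 31 is prime, by Fermat 17^(-1) ≡ 17^{29} ≡ 11 (mod 31). Verify: 17 × 11 = 187 ≡ 1 (mod 31)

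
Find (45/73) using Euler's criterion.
(45/73) = 45^{36} mod 73 = -1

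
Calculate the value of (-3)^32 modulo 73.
By repeated squaring mod 73: (-3)^{1}≡70, (-3)^{2}≡9, (-3)^{4}≡8, (-3)^{8}≡64, (-3)^{16}≡8, (-3)^{32}≡64. So (-3)^{32} ≡ 64 mod 73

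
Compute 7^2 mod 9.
7^{2} = 49 ≡ 4 mod 9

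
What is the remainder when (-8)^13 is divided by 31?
By repeated squaring mod 31: (-8)^{1}≡23, (-8)^{2}≡2, (-8)^{4}≡4, (-8)^{8}≡16. Then (-8)^{13} = (-8)^{8+4+1} ≡ 16 × 4 × 23 ≡ 15 mod 31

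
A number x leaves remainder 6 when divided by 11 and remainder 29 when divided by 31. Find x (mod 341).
M = 11 × 31 = 341. M₁ = 31, y₁ ≡ 5 (mod 11). M₂ = 11, y₂ ≡ 17 (mod 31). x = 6×31×5 + 29×11×17 ≡ 215 (mod 341)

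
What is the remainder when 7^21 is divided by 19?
Using Fermat: 7^{18} ≡ 1 (mod 19). 21 ≡ 3 (mod 18). So 7^{21} ≡ 7^{3} ≡ 1 (mod 19)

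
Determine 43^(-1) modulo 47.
Since 47 is prime, by Fermat 43^(-1) ≡ 43^{45} ≡ 35 mod 47. Verify: 43 × 35 = 1505 ≡ 1 mod 47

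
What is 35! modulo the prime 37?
(36)! = (35)! × (36) ≡ -1 mod 37. So (35)! ≡ -1 × (36)^(-1) ≡ (-1)×(-1) = 1 mod 37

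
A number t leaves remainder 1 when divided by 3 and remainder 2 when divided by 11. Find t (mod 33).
M = 3 × 11 = 33. M₁ = 11, y₁ ≡ 2 (mod 3). M₂ = 3, y₂ ≡ 4 (mod 11). t = 1×11×2 + 2×3×4 ≡ 13 (mod 33)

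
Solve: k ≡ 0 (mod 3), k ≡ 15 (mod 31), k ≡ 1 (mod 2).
M = 3 × 31 × 2 = 186. M₁ = 62, y₁ ≡ 2 (mod 3). M₂ = 6, y₂ ≡ 26 (mod 31). M₃ = 93, y₃ ≡ 1 (mod 2). k = 0×62×2 + 15×6×26 + 1×93×1 ≡ 15 (mod 186)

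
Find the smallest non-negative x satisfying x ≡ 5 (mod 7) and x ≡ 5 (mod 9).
M = 7 × 9 = 63. M₁ = 9, y₁ ≡ 4 (mod 7). M₂ = 7, y₂ ≡ 4 (mod 9). x = 5×9×4 + 5×7×4 ≡ 5 (mod 63)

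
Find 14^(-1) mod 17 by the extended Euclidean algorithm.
Extended GCD: 14(-6) + 17(5) = 1. So 14^(-1) ≡ -6 ≡ 11 mod 17. Verify: 14 × 11 = 154 ≡ 1 mod 17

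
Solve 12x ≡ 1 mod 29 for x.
Since 29 is prime, by Fermat 12^(-1) ≡ 12^{27} ≡ 17 mod 29. Verify: 12 × 17 = 204 ≡ 1 mod 29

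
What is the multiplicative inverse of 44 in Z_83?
Since 83 is prime, by Fermat 44^(-1) ≡ 44^{81} ≡ 17 (mod 83). Verify: 44 × 17 = 748 ≡ 1 (mod 83)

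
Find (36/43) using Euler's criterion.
(36/43) = 36^{21} mod 43 = 1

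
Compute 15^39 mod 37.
Using Fermat: 15^{36} ≡ 1 (mod 37). 39 ≡ 3 (mod 36). So 15^{39} ≡ 15^{3} ≡ 8 (mod 37)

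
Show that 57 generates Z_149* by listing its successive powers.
57^1, 57^2, ..., 57^{148} mod 149: [57, 120, 135, 96, 108, 47, 146, 127, 87, 42, 10, 123, 8, 9, 66, 37, 23, 119, 78, 125, 122, 100, 38, 80, 90, 64, 72, 81, 147, 35, 58, 28, 106, 82, 55, 6, 44, 124, 65, 129, 52, 133, 131, 17, 75, 103, 60, 142, 48, 54, 98, 73, 138, 118, 21, 5, 136, 4, 79, 33, 93, 86, 134, 39, 137, 61, 50, 19, 40, 45, 32, 36, 115, 148, 92, 29, 14, 53, 41, 102, 3, 22, 62, 107, 139, 26, 141, 140, 83, 112, 126, 30, 71, 24, 27, 49, 111, 69, 59, 85, 77, 68, 2, 114, 91, 121, 43, 67, 94, 143, 105, 25, 84, 20, 97, 16, 18, 132, 74, 46, 89, 7, 101, 95, 51, 76, 11, 31, 128, 144, 13, 145, 70, 116, 56, 63, 15, 110, 12, 88, 99, 130, 109, 104, 117, 113, 34, 1]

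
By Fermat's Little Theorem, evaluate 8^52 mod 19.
By Fermat: 8^{18} ≡ 1 mod 19. 52 = 2×18 + 16. So 8^{52} ≡ 8^{16} ≡ 11 mod 19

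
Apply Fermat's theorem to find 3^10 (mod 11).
By Fermat's Little Theorem, 3^{10} ≡ 1 (mod 11) since 11 is prime and gcd(3, 11) = 1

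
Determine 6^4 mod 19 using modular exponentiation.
6^{4} = 1296 ≡ 4 (mod 19)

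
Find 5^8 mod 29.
By repeated squaring mod 29: 5^{1}≡5, 5^{2}≡25, 5^{4}≡16, 5^{8}≡24. So 5^{8} ≡ 24 mod 29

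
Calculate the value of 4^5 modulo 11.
By repeated squaring mod 11: 4^{1}≡4, 4^{2}≡5, 4^{4}≡3. Then 4^{5} = 4^{4+1} ≡ 3 × 4 ≡ 1 mod 11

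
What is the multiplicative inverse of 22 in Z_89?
Since 89 is prime, by Fermat 22^(-1) ≡ 22^{87} ≡ 85 (mod 89). Verify: 22 × 85 = 1870 ≡ 1 (mod 89)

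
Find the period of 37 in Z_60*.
Powers of 37 mod 60: 37^1≡37, 37^2≡49, 37^3≡13, 37^4≡1. Order = 4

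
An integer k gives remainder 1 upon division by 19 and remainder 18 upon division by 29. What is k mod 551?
M = 19 × 29 = 551. M₁ = 29, y₁ ≡ 2 mod 19. M₂ = 19, y₂ ≡ 26 mod 29. k = 1×29×2 + 18×19×26 ≡ 134 mod 551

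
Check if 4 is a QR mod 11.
By Euler's criterion: 4^{5} ≡ 1 (mod 11). Since this equals 1, 4 is a QR.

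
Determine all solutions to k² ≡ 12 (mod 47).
The square roots of 12 mod 47 are 24 and 23. Verify: 24² = 576 ≡ 12 (mod 47)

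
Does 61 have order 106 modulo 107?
61^{53} ≡ 1 (mod 107) and 53 < 106, so ord_107(61) = 53 ≠ 106 and 61 is not a primitive root.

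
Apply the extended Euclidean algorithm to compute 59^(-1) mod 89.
Extended GCD: 59(-3) + 89(2) = 1. So 59^(-1) ≡ -3 ≡ 86 (mod 89). Verify: 59 × 86 = 5074 ≡ 1 (mod 89)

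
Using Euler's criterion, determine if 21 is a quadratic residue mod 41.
By Euler's criterion: 21^{20} ≡ 1 (mod 41). Since this equals 1, 21 is a QR.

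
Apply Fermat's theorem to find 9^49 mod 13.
By Fermat: 9^{12} ≡ 1 mod 13. 49 = 4×12 + 1. So 9^{49} ≡ 9^{1} ≡ 9 mod 13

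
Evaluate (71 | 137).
(71/137) = 71^{68} mod 137 = -1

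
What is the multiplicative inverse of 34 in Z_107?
Since 107 is prime, by Fermat 34^(-1) ≡ 34^{105} ≡ 85 (mod 107). Verify: 34 × 85 = 2890 ≡ 1 (mod 107)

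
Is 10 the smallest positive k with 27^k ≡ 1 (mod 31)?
Powers of 27 mod 31: 27^1≡27, 27^2≡16, 27^3≡29, 27^4≡8, 27^5≡30, 27^6≡4, 27^7≡15, 27^8≡2, 27^9≡23, 27^10≡1. First k with 27^k≡1 is k=10. Yes, ord_31(27) = 10.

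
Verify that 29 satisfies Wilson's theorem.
(28)! mod 29 = 28. Since this equals -1 (mod 29), Wilson confirms 29 is prime.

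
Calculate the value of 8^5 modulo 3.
Using Fermat: 8^{2} ≡ 1 mod 3. 5 ≡ 1 mod 2. So 8^{5} ≡ 8^{1} ≡ 2 mod 3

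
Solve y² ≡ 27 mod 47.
The square roots of 27 mod 47 are 36 and 11. Verify: 36² = 1296 ≡ 27 mod 47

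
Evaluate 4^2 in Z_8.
4^{2} = 16 ≡ 0 (mod 8)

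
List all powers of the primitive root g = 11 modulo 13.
11^1, 11^2, ..., 11^{12} mod 13: [11, 4, 5, 3, 7, 12, 2, 9, 8, 10, 6, 1]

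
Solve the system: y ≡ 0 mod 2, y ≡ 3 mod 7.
M = 2 × 7 = 14. M₁ = 7, y₁ ≡ 1 mod 2. M₂ = 2, y₂ ≡ 4 mod 7. y = 0×7×1 + 3×2×4 ≡ 10 mod 14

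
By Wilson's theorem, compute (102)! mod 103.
By Wilson's theorem, (102)! ≡ -1 ≡ 102 mod 103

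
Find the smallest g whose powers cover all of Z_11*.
g = 2. Powers: [2, 4, 8, 5, 10, 9, ...] generates all 10 non-zero residues.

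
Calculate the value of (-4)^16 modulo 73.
By repeated squaring (mod 73): (-4)^{1}≡69, (-4)^{2}≡16, (-4)^{4}≡37, (-4)^{8}≡55, (-4)^{16}≡32. So (-4)^{16} ≡ 32 (mod 73)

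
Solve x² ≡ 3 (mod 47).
The square roots of 3 mod 47 are 12 and 35. Verify: 12² = 144 ≡ 3 (mod 47)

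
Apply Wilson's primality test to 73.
(72)! mod 73 = 72. Since 72 ≡ -1 (mod 73), 73 is prime.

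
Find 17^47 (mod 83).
By repeated squaring (mod 83): 17^{1}≡17, 17^{2}≡40, 17^{4}≡23, 17^{8}≡31, 17^{16}≡48, 17^{32}≡63. Then 17^{47} = 17^{32+8+4+2+1} ≡ 63 × 31 × 23 × 40 × 17 ≡ 7 (mod 83)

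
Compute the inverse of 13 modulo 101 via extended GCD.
Extended GCD: 13(-31) + 101(4) = 1. So 13^(-1) ≡ -31 ≡ 70 (mod 101). Verify: 13 × 70 = 910 ≡ 1 (mod 101)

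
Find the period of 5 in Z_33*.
Powers of 5 mod 33: 5^1≡5, 5^2≡25, 5^3≡26, 5^4≡31, 5^5≡23, 5^6≡16, 5^7≡14, 5^8≡4, 5^9≡20, 5^10≡1. ord_33(5) = 10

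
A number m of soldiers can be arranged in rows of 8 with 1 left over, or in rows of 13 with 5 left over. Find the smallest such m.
M = 8 × 13 = 104. M₁ = 13, y₁ ≡ 5 (mod 8). M₂ = 8, y₂ ≡ 5 (mod 13). m = 1×13×5 + 5×8×5 ≡ 57 (mod 104)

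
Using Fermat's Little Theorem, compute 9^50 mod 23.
By Fermat: 9^{22} ≡ 1 (mod 23). 50 = 2×22 + 6. So 9^{50} ≡ 9^{6} ≡ 3 (mod 23)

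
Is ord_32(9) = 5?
Powers of 9 mod 32: 9^1≡9, 9^2≡17, 9^3≡25, 9^4≡1. Already 9^4≡1, so the order is 4 < 5. No, the actual order is 4.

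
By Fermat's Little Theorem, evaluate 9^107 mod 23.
By Fermat: 9^{22} ≡ 1 (mod 23). 107 = 4×22 + 19. So 9^{107} ≡ 9^{19} ≡ 13 (mod 23)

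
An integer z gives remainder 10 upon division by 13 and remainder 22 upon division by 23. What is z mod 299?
M = 13 × 23 = 299. M₁ = 23, y₁ ≡ 4 mod 13. M₂ = 13, y₂ ≡ 16 mod 23. z = 10×23×4 + 22×13×16 ≡ 114 mod 299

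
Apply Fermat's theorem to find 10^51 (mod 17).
By Fermat: 10^{16} ≡ 1 (mod 17). 51 = 3×16 + 3. So 10^{51} ≡ 10^{3} ≡ 14 (mod 17)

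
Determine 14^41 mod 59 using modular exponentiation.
By repeated squaring (mod 59): 14^{1}≡14, 14^{2}≡19, 14^{4}≡7, 14^{8}≡49, 14^{16}≡41, 14^{32}≡29. Then 14^{41} = 14^{32+8+1} ≡ 29 × 49 × 14 ≡ 11 (mod 59)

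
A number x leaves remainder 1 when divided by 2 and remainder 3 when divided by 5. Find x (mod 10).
M = 2 × 5 = 10. M₁ = 5, y₁ ≡ 1 (mod 2). M₂ = 2, y₂ ≡ 3 (mod 5). x = 1×5×1 + 3×2×3 ≡ 3 (mod 10)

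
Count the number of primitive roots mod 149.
A prime p has φ(p-1) primitive roots; here φ(148) = 72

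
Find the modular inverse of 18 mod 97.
Since 97 is prime, by Fermat 18^(-1) ≡ 18^{95} ≡ 27 mod 97. Verify: 18 × 27 = 486 ≡ 1 mod 97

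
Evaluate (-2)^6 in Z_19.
By repeated squaring mod 19: (-2)^{1}≡17, (-2)^{2}≡4, (-2)^{4}≡16. Then (-2)^{6} = (-2)^{4+2} ≡ 16 × 4 ≡ 7 mod 19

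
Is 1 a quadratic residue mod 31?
By Euler's criterion: 1^{15} ≡ 1 mod 31. Since this equals 1, 1 is a QR.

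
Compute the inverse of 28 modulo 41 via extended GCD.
Extended GCD: 28(-19) + 41(13) = 1. So 28^(-1) ≡ -19 ≡ 22 mod 41. Verify: 28 × 22 = 616 ≡ 1 mod 41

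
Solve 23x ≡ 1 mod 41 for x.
Since 41 is prime, by Fermat 23^(-1) ≡ 23^{39} ≡ 25 mod 41. Verify: 23 × 25 = 575 ≡ 1 mod 41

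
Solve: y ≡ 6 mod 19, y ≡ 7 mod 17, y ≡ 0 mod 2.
M = 19 × 17 × 2 = 646. M₁ = 34, y₁ ≡ 14 mod 19. M₂ = 38, y₂ ≡ 13 mod 17. M₃ = 323, y₃ ≡ 1 mod 2. y = 6×34×14 + 7×38×13 + 0×323×1 ≡ 500 mod 646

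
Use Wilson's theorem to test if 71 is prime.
(70)! mod 71 = 70. Since 70 ≡ -1 (mod 71), 71 is prime.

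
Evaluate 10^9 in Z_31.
By repeated squaring mod 31: 10^{1}≡10, 10^{2}≡7, 10^{4}≡18, 10^{8}≡14. Then 10^{9} = 10^{8+1} ≡ 14 × 10 ≡ 16 mod 31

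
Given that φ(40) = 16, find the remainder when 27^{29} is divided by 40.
By Euler: 27^{16} ≡ 1 (mod 40) since gcd(27, 40) = 1. 29 = 1×16 + 13. So 27^{29} ≡ 27^{13} ≡ 27 (mod 40)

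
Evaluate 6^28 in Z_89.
By repeated squaring mod 89: 6^{1}≡6, 6^{2}≡36, 6^{4}≡50, 6^{8}≡8, 6^{16}≡64. Then 6^{28} = 6^{16+8+4} ≡ 64 × 8 × 50 ≡ 57 mod 89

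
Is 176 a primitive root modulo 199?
ord_199(176) divides 198. For each prime q|198: 176^{99}≡198, 176^{66}≡106, 176^{18}≡63, none ≡ 1. So 176 has order 198 and is a primitive root mod 199.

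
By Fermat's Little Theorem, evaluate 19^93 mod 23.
By Fermat: 19^{22} ≡ 1 (mod 23). 93 = 4×22 + 5. So 19^{93} ≡ 19^{5} ≡ 11 (mod 23)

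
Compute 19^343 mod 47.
Using Fermat: 19^{46} ≡ 1 mod 47. 343 ≡ 21 mod 46. So 19^{343} ≡ 19^{21} ≡ 22 mod 47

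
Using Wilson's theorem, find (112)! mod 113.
By Wilson's theorem, (112)! ≡ -1 ≡ 112 (mod 113)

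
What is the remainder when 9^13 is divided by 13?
Using Fermat: 9^{12} ≡ 1 mod 13. 13 ≡ 1 mod 12. So 9^{13} ≡ 9^{1} ≡ 9 mod 13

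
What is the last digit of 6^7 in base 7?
Using Fermat: 6^{6} ≡ 1 (mod 7). 7 ≡ 1 (mod 6). So 6^{7} ≡ 6^{1} ≡ 6 (mod 7)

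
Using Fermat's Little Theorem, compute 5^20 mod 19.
By Fermat: 5^{18} ≡ 1 mod 19. So 5^{20} = 5^{18} · 5^{2} ≡ 5^{2} ≡ 6 mod 19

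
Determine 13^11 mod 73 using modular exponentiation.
By repeated squaring mod 73: 13^{1}≡13, 13^{2}≡23, 13^{4}≡18, 13^{8}≡32. Then 13^{11} = 13^{8+2+1} ≡ 32 × 23 × 13 ≡ 5 mod 73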